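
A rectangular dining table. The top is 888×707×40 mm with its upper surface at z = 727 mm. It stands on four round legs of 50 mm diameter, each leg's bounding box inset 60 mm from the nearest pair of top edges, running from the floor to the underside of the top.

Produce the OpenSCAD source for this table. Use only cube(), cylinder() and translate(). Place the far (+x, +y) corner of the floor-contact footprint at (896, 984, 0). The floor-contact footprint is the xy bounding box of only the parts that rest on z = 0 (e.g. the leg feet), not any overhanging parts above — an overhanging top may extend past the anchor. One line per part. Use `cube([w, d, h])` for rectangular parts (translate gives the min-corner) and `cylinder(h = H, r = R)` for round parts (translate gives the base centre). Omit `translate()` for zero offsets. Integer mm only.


translate([68, 337, 687]) cube([888, 707, 40]);
translate([153, 422, 0]) cylinder(h = 687, r = 25);
translate([871, 422, 0]) cylinder(h = 687, r = 25);
translate([153, 959, 0]) cylinder(h = 687, r = 25);
translate([871, 959, 0]) cylinder(h = 687, r = 25);


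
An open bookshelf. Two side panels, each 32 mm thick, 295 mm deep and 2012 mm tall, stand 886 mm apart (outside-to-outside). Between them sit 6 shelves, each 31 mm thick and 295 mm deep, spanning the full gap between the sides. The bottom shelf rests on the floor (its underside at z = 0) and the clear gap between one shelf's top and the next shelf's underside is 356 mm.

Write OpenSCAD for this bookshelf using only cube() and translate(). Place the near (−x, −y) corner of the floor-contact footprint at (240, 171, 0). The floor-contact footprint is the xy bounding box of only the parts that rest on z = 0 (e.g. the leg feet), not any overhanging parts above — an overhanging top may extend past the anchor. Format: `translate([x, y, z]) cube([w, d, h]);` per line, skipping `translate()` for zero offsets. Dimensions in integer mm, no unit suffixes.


translate([240, 171, 0]) cube([32, 295, 2012]);
translate([1094, 171, 0]) cube([32, 295, 2012]);
translate([272, 171, 0]) cube([822, 295, 31]);
translate([272, 171, 387]) cube([822, 295, 31]);
translate([272, 171, 774]) cube([822, 295, 31]);
translate([272, 171, 1161]) cube([822, 295, 31]);
translate([272, 171, 1548]) cube([822, 295, 31]);
translate([272, 171, 1935]) cube([822, 295, 31]);


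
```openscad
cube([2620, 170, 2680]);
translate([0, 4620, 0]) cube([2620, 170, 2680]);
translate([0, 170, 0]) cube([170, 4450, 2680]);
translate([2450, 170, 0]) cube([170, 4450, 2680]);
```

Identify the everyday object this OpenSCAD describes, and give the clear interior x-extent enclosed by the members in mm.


A house (or room) frame. The interior width is 2280 mm.

Four 2680 mm walls enclosing a rectangle with no floor or roof — a room or house frame. Outside width is 2620 mm and wall thickness is 170 mm, so the interior width is 2620 − 2 × 170 = 2280 mm.


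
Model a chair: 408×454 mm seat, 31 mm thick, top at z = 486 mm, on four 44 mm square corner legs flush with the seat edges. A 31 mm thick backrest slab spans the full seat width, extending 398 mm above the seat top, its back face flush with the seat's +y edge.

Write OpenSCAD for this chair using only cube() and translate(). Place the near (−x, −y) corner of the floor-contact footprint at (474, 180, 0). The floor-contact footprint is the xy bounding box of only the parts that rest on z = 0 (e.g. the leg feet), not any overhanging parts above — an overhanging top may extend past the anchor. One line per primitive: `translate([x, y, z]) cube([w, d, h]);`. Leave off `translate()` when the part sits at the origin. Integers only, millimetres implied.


// leg_h = 486 - 31 = 455
translate([474, 180, 455]) cube([408, 454, 31]);
translate([474, 180, 0]) cube([44, 44, 455]);
translate([838, 180, 0]) cube([44, 44, 455]);
translate([474, 590, 0]) cube([44, 44, 455]);
translate([838, 590, 0]) cube([44, 44, 455]);
translate([474, 603, 486]) cube([408, 31, 398]);


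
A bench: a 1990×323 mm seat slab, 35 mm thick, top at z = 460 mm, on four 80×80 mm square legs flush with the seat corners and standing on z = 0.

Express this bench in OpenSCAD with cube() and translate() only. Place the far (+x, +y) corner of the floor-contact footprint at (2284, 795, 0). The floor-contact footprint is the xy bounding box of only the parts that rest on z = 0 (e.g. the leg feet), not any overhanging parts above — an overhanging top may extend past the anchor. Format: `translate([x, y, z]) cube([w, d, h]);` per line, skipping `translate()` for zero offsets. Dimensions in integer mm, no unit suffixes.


// leg_h = 460 − 35 = 425
translate([294, 472, 425]) cube([1990, 323, 35]);
translate([294, 472, 0]) cube([80, 80, 425]);
translate([294, 715, 0]) cube([80, 80, 425]);
translate([2204, 472, 0]) cube([80, 80, 425]);
translate([2204, 715, 0]) cube([80, 80, 425]);


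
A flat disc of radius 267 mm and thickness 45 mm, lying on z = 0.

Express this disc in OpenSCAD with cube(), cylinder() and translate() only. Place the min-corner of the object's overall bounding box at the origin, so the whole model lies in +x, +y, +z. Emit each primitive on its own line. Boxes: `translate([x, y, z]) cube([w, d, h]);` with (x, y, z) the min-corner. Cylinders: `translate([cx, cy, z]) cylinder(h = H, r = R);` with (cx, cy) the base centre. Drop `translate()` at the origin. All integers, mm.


translate([267, 267, 0]) cylinder(h = 45, r = 267);


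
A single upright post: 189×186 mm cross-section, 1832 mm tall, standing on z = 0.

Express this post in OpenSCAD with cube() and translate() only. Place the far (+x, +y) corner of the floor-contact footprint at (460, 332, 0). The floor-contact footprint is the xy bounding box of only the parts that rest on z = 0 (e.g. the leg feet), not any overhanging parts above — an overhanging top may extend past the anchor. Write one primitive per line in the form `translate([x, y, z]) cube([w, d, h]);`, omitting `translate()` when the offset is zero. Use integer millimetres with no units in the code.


translate([271, 146, 0]) cube([189, 186, 1832]);


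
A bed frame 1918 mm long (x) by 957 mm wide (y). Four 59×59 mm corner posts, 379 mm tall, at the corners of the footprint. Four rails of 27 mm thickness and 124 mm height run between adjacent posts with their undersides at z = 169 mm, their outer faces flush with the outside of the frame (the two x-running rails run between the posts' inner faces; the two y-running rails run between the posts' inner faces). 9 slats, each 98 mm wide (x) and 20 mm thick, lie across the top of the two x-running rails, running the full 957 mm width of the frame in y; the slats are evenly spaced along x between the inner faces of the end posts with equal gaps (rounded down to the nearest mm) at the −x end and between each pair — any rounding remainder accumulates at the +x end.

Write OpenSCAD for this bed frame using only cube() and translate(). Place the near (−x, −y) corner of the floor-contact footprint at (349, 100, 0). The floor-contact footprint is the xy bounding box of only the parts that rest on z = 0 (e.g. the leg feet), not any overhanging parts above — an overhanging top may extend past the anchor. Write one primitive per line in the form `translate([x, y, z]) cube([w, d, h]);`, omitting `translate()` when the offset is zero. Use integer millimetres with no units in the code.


translate([349, 100, 0]) cube([59, 59, 379]);
translate([349, 998, 0]) cube([59, 59, 379]);
translate([2208, 100, 0]) cube([59, 59, 379]);
translate([2208, 998, 0]) cube([59, 59, 379]);
translate([408, 100, 169]) cube([1800, 27, 124]);
translate([408, 1030, 169]) cube([1800, 27, 124]);
translate([349, 159, 169]) cube([27, 839, 124]);
translate([2240, 159, 169]) cube([27, 839, 124]);
translate([499, 100, 293]) cube([98, 957, 20]);
translate([688, 100, 293]) cube([98, 957, 20]);
translate([877, 100, 293]) cube([98, 957, 20]);
translate([1066, 100, 293]) cube([98, 957, 20]);
translate([1255, 100, 293]) cube([98, 957, 20]);
translate([1444, 100, 293]) cube([98, 957, 20]);
translate([1633, 100, 293]) cube([98, 957, 20]);
translate([1822, 100, 293]) cube([98, 957, 20]);
translate([2011, 100, 293]) cube([98, 957, 20]);


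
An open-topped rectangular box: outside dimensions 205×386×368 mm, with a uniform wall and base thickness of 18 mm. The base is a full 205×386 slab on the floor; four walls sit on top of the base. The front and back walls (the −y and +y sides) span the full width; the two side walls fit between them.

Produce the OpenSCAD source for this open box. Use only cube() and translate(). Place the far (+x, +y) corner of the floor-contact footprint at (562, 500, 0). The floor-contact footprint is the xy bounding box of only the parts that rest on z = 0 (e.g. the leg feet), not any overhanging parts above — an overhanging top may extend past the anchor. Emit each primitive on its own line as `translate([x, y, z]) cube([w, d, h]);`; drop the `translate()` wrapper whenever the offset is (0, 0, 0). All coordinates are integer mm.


translate([357, 114, 0]) cube([205, 386, 18]);
translate([357, 114, 18]) cube([205, 18, 350]);
translate([357, 482, 18]) cube([205, 18, 350]);
translate([357, 132, 18]) cube([18, 350, 350]);
translate([544, 132, 18]) cube([18, 350, 350]);


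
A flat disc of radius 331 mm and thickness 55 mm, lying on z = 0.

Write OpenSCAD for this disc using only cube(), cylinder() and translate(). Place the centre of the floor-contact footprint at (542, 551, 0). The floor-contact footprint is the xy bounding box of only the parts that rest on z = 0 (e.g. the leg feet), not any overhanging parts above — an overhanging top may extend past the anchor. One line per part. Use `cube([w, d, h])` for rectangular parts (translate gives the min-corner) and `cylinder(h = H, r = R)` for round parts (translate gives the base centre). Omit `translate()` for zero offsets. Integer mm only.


translate([542, 551, 0]) cylinder(h = 55, r = 331);


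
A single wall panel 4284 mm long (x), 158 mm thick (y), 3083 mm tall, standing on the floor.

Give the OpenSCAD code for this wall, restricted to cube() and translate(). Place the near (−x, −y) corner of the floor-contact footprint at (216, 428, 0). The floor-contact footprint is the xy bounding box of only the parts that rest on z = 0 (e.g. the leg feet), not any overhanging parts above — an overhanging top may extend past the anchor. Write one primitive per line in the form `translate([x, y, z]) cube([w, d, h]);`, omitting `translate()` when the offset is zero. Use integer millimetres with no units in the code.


translate([216, 428, 0]) cube([4284, 158, 3083]);


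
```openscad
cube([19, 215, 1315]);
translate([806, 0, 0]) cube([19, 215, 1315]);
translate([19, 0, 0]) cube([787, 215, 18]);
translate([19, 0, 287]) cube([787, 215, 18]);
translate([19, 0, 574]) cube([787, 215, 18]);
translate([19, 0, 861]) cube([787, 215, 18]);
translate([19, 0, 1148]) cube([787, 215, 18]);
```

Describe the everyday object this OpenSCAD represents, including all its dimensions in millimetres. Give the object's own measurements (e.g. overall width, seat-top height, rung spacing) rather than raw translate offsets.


An open bookshelf. Two side panels, each 19 mm thick, 215 mm deep and 1315 mm tall, stand 825 mm apart (outside-to-outside). Between them sit 5 shelves, each 18 mm thick and 215 mm deep, spanning the full gap between the sides. The bottom shelf rests on the floor (its underside at z = 0) and the clear gap between one shelf's top and the next shelf's underside is 269 mm.


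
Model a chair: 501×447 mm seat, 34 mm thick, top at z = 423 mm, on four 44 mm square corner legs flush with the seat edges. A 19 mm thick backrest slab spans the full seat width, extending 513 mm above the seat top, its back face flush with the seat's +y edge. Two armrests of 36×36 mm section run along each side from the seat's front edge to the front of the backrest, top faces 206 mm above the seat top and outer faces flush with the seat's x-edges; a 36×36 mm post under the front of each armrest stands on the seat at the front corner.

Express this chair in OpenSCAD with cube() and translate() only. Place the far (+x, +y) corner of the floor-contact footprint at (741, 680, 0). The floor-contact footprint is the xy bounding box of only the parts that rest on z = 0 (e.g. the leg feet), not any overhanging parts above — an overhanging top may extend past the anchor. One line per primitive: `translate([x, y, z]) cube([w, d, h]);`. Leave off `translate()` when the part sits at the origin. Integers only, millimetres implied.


translate([240, 233, 389]) cube([501, 447, 34]);
translate([240, 233, 0]) cube([44, 44, 389]);
translate([697, 233, 0]) cube([44, 44, 389]);
translate([240, 636, 0]) cube([44, 44, 389]);
translate([697, 636, 0]) cube([44, 44, 389]);
translate([240, 661, 423]) cube([501, 19, 513]);
translate([240, 233, 593]) cube([36, 428, 36]);
translate([705, 233, 593]) cube([36, 428, 36]);
translate([240, 233, 423]) cube([36, 36, 170]);
translate([705, 233, 423]) cube([36, 36, 170]);


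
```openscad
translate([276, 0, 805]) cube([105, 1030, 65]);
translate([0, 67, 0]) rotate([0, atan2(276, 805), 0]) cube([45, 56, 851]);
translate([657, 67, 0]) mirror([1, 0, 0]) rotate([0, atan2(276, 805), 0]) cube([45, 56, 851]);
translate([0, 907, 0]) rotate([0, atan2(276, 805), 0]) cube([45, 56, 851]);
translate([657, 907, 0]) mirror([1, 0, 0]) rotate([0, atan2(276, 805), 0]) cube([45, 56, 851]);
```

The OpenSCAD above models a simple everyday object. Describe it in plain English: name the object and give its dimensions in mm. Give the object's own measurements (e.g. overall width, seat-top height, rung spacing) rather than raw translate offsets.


A sawhorse. A 105×1030×65 mm beam (x, y, z) sits on two A-frame leg pairs. Each pair is two raked legs of 45×56 mm section (56 mm along y) splaying symmetrically in x. Each leg rises 805 mm vertically over 276 mm of horizontal reach and is 851 mm long along its own axis. Every leg's outer bottom edge rests on the floor and its outer top edge meets a bottom edge of the beam — the left legs (tilting toward +x) meet the beam's −x bottom edge, the right legs (their mirror images, tilting toward −x) meet its +x bottom edge — so the leg tops tuck under the beam, the beam's underside is 805 mm above the floor, and the feet are 657 mm apart outside-to-outside with the beam centred between them. The two leg pairs are set in 67 mm from either end of the beam.


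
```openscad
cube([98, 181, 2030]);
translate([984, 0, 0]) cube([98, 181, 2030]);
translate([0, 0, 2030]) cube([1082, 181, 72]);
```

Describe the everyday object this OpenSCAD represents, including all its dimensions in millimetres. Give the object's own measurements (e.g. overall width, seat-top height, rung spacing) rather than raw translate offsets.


A door frame. The clear opening is 886 mm wide and 2030 mm high. Two 98 mm wide jambs, 181 mm deep, stand either side of the opening from the floor to the top of the opening. A 72 mm thick head sits across the top of both jambs, spanning the full outside width of the frame.


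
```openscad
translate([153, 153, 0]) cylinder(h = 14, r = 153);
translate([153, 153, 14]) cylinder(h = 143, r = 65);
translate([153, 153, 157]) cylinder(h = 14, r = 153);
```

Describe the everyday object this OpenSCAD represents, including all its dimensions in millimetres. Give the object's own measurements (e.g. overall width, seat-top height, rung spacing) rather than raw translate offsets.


A spool: two coaxial disc flanges of radius 153 mm and thickness 14 mm, joined by a core cylinder of radius 65 mm and height 143 mm. The lower flange rests on z = 0 and the three cylinders share a vertical axis.


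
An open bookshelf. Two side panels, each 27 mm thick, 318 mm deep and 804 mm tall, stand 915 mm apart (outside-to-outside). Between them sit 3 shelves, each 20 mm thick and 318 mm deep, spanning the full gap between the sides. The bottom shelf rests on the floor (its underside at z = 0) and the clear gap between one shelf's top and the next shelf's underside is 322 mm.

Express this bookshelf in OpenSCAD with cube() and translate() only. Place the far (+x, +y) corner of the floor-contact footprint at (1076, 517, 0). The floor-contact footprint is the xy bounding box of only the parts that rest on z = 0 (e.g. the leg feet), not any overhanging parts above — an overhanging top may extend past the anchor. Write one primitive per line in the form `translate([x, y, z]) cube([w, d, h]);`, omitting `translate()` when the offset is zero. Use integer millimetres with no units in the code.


translate([161, 199, 0]) cube([27, 318, 804]);
translate([1049, 199, 0]) cube([27, 318, 804]);
translate([188, 199, 0]) cube([861, 318, 20]);
translate([188, 199, 342]) cube([861, 318, 20]);
translate([188, 199, 684]) cube([861, 318, 20]);


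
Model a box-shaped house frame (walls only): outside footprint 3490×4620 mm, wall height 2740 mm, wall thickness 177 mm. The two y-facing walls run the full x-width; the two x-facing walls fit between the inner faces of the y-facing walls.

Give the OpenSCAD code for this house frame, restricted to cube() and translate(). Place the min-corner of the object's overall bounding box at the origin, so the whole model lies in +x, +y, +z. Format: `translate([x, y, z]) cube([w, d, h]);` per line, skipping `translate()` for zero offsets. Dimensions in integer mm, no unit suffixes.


cube([3490, 177, 2740]);
translate([0, 4443, 0]) cube([3490, 177, 2740]);
translate([0, 177, 0]) cube([177, 4266, 2740]);
translate([3313, 177, 0]) cube([177, 4266, 2740]);


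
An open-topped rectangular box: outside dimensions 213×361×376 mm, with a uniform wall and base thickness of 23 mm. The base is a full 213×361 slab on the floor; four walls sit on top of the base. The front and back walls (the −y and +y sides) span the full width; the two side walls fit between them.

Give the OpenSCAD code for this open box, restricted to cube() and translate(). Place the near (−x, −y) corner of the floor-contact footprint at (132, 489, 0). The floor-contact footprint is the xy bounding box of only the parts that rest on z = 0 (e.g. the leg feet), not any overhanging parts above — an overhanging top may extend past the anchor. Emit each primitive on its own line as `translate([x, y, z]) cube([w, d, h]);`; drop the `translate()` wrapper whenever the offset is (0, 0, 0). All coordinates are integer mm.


translate([132, 489, 0]) cube([213, 361, 23]);
translate([132, 489, 23]) cube([213, 23, 353]);
translate([132, 827, 23]) cube([213, 23, 353]);
translate([132, 512, 23]) cube([23, 315, 353]);
translate([322, 512, 23]) cube([23, 315, 353]);


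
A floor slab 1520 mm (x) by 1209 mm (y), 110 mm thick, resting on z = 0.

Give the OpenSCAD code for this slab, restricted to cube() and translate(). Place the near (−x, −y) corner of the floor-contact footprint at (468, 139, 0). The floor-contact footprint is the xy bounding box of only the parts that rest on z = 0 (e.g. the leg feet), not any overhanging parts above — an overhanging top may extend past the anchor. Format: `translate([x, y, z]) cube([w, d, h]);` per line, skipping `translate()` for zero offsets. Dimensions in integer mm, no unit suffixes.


translate([468, 139, 0]) cube([1520, 1209, 110]);


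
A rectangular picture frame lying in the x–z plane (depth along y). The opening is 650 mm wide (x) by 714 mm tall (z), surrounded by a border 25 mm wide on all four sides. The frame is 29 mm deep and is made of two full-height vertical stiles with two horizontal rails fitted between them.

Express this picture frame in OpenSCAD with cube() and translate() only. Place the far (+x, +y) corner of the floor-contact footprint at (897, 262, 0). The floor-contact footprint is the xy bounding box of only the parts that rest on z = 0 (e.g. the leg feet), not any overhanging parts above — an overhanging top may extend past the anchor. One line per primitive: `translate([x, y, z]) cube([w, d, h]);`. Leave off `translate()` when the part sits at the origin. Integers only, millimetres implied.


translate([197, 233, 0]) cube([25, 29, 764]);
translate([872, 233, 0]) cube([25, 29, 764]);
translate([222, 233, 0]) cube([650, 29, 25]);
translate([222, 233, 739]) cube([650, 29, 25]);


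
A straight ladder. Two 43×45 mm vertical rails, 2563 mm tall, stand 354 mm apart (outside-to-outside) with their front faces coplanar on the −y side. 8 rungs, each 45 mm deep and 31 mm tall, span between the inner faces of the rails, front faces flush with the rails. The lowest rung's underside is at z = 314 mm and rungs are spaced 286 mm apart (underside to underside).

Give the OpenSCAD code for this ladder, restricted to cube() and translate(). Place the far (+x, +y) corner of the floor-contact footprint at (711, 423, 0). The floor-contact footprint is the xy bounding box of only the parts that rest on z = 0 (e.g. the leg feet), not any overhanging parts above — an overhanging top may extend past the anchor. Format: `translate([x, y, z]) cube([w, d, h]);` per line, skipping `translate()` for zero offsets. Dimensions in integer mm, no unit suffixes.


translate([357, 378, 0]) cube([43, 45, 2563]);
translate([668, 378, 0]) cube([43, 45, 2563]);
translate([400, 378, 314]) cube([268, 45, 31]);
translate([400, 378, 600]) cube([268, 45, 31]);
translate([400, 378, 886]) cube([268, 45, 31]);
translate([400, 378, 1172]) cube([268, 45, 31]);
translate([400, 378, 1458]) cube([268, 45, 31]);
translate([400, 378, 1744]) cube([268, 45, 31]);
translate([400, 378, 2030]) cube([268, 45, 31]);
translate([400, 378, 2316]) cube([268, 45, 31]);


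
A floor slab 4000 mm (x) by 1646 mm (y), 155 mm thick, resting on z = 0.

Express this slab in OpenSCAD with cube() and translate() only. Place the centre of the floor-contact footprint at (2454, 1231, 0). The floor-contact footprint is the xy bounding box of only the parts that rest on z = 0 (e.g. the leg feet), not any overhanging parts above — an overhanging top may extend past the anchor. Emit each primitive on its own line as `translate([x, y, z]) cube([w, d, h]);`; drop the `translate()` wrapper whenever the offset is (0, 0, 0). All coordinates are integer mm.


translate([454, 408, 0]) cube([4000, 1646, 155]);


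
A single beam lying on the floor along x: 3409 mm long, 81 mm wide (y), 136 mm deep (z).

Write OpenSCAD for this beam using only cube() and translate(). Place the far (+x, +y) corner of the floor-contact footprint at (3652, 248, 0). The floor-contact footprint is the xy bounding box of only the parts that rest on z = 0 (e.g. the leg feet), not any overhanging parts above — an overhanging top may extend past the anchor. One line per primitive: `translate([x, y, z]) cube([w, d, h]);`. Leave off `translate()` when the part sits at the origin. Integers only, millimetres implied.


translate([243, 167, 0]) cube([3409, 81, 136]);


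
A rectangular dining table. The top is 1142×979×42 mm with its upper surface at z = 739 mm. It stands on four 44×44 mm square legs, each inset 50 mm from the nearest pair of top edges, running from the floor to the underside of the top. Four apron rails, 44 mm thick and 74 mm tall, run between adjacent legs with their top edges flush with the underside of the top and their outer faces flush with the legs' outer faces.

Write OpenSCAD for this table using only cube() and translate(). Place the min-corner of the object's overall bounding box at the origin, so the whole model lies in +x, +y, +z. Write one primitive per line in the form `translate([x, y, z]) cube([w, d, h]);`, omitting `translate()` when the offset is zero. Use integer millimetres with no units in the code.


// leg_h = 739 - 42 = 697
// apron z = 697 - 74 = 623
translate([0, 0, 697]) cube([1142, 979, 42]);
translate([50, 50, 0]) cube([44, 44, 697]);
translate([1048, 50, 0]) cube([44, 44, 697]);
translate([50, 885, 0]) cube([44, 44, 697]);
translate([1048, 885, 0]) cube([44, 44, 697]);
translate([94, 50, 623]) cube([954, 44, 74]);
translate([94, 885, 623]) cube([954, 44, 74]);
translate([50, 94, 623]) cube([44, 791, 74]);
translate([1048, 94, 623]) cube([44, 791, 74]);


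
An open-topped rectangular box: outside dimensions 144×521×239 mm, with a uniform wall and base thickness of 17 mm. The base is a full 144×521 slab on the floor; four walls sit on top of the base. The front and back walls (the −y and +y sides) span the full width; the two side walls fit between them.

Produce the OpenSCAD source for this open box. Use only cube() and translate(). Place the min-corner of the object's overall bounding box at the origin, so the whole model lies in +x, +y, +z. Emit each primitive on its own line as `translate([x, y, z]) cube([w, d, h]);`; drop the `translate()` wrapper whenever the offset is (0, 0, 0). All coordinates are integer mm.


cube([144, 521, 17]);
translate([0, 0, 17]) cube([144, 17, 222]);
translate([0, 504, 17]) cube([144, 17, 222]);
translate([0, 17, 17]) cube([17, 487, 222]);
translate([127, 17, 17]) cube([17, 487, 222]);


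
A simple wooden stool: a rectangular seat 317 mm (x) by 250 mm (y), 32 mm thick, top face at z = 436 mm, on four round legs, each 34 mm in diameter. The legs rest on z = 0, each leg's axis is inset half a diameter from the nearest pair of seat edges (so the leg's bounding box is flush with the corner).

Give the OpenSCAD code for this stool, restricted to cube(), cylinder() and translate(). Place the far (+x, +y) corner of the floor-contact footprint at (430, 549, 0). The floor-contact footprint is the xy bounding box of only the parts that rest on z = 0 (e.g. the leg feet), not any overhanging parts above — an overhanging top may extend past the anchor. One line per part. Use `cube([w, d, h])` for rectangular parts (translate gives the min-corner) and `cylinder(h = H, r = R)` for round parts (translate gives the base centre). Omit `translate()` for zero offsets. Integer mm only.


translate([113, 299, 404]) cube([317, 250, 32]);
translate([130, 316, 0]) cylinder(h = 404, r = 17);
translate([413, 316, 0]) cylinder(h = 404, r = 17);
translate([130, 532, 0]) cylinder(h = 404, r = 17);
translate([413, 532, 0]) cylinder(h = 404, r = 17);


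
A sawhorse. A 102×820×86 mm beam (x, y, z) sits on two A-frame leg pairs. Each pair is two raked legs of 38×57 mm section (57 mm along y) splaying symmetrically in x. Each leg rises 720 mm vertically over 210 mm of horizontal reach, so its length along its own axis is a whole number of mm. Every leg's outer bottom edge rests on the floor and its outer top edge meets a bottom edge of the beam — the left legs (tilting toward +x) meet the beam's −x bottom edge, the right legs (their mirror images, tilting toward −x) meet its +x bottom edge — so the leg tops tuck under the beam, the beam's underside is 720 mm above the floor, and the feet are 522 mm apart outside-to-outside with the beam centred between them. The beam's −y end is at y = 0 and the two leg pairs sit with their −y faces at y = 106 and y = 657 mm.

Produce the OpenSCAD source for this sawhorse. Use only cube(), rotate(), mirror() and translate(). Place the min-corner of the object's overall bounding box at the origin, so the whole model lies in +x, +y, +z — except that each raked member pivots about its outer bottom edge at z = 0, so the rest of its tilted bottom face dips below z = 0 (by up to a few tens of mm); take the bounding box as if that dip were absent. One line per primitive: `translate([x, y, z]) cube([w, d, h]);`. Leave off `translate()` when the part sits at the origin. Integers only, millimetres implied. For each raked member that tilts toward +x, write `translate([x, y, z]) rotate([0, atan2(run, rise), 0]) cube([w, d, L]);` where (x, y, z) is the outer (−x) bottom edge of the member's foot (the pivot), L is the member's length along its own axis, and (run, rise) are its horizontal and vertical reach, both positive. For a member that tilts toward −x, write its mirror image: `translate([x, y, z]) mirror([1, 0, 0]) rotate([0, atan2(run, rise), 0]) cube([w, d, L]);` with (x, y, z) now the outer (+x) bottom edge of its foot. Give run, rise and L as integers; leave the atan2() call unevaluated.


translate([210, 0, 720]) cube([102, 820, 86]);
translate([0, 106, 0]) rotate([0, atan2(210, 720), 0]) cube([38, 57, 750]);
translate([522, 106, 0]) mirror([1, 0, 0]) rotate([0, atan2(210, 720), 0]) cube([38, 57, 750]);
translate([0, 657, 0]) rotate([0, atan2(210, 720), 0]) cube([38, 57, 750]);
translate([522, 657, 0]) mirror([1, 0, 0]) rotate([0, atan2(210, 720), 0]) cube([38, 57, 750]);


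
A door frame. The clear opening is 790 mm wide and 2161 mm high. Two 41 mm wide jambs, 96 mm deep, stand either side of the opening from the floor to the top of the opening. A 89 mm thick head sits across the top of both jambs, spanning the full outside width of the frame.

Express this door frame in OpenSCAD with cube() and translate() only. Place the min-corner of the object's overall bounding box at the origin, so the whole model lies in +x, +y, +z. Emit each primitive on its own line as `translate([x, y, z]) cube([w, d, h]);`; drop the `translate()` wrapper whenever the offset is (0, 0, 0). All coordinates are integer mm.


cube([41, 96, 2161]);
translate([831, 0, 0]) cube([41, 96, 2161]);
translate([0, 0, 2161]) cube([872, 96, 89]);


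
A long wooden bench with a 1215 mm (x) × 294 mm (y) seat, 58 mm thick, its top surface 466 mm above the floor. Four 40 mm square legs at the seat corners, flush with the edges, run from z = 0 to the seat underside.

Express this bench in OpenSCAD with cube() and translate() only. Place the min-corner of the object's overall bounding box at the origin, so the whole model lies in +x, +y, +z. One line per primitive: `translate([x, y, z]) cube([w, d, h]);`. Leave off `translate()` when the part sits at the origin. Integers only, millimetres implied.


translate([0, 0, 408]) cube([1215, 294, 58]);
cube([40, 40, 408]);
translate([0, 254, 0]) cube([40, 40, 408]);
translate([1175, 0, 0]) cube([40, 40, 408]);
translate([1175, 254, 0]) cube([40, 40, 408]);


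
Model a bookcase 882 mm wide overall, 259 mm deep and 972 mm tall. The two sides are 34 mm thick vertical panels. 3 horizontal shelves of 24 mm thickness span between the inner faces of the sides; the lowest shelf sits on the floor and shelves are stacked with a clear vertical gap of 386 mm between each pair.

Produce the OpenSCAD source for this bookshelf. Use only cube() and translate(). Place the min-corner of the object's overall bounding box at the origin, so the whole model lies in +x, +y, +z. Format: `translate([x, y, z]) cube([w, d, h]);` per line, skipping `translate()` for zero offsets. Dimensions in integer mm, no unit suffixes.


cube([34, 259, 972]);
translate([848, 0, 0]) cube([34, 259, 972]);
translate([34, 0, 0]) cube([814, 259, 24]);
translate([34, 0, 410]) cube([814, 259, 24]);
translate([34, 0, 820]) cube([814, 259, 24]);


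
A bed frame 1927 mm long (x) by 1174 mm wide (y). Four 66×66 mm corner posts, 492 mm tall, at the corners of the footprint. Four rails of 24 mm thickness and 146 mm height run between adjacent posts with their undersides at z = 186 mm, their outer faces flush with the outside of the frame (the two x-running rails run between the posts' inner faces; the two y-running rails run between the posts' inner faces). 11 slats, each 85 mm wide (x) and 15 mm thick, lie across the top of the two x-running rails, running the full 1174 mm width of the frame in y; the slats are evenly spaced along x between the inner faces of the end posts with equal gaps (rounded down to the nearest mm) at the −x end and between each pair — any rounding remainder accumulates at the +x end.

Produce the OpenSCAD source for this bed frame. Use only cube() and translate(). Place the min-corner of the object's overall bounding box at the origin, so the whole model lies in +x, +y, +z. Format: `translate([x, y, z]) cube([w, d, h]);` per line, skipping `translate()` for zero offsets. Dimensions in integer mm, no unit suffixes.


// slat z = rail_z + rail_h = 186 + 146 = 332
// slat gap = ⌊(1795 − 11·85) / 12⌋ = 71
cube([66, 66, 492]);
translate([0, 1108, 0]) cube([66, 66, 492]);
translate([1861, 0, 0]) cube([66, 66, 492]);
translate([1861, 1108, 0]) cube([66, 66, 492]);
translate([66, 0, 186]) cube([1795, 24, 146]);
translate([66, 1150, 186]) cube([1795, 24, 146]);
translate([0, 66, 186]) cube([24, 1042, 146]);
translate([1903, 66, 186]) cube([24, 1042, 146]);
translate([137, 0, 332]) cube([85, 1174, 15]);
translate([293, 0, 332]) cube([85, 1174, 15]);
translate([449, 0, 332]) cube([85, 1174, 15]);
translate([605, 0, 332]) cube([85, 1174, 15]);
translate([761, 0, 332]) cube([85, 1174, 15]);
translate([917, 0, 332]) cube([85, 1174, 15]);
translate([1073, 0, 332]) cube([85, 1174, 15]);
translate([1229, 0, 332]) cube([85, 1174, 15]);
translate([1385, 0, 332]) cube([85, 1174, 15]);
translate([1541, 0, 332]) cube([85, 1174, 15]);
translate([1697, 0, 332]) cube([85, 1174, 15]);


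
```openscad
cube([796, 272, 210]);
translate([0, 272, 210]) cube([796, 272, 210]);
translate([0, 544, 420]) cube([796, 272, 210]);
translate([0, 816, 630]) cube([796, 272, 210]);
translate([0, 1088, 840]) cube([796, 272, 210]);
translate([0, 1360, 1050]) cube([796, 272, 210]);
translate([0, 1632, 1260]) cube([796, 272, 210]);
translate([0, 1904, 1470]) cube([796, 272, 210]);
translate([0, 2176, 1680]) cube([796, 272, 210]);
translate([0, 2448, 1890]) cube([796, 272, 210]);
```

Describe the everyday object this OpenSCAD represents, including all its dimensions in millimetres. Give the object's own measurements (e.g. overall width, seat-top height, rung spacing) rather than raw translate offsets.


A straight staircase of 10 solid steps. Each step is 796 mm wide (x), 272 mm deep (y, the going) and 210 mm tall (the rise). The first step rests on the floor; each subsequent step sits one going further in +y and one rise higher in +z, directly behind and above the previous step with no overlap.


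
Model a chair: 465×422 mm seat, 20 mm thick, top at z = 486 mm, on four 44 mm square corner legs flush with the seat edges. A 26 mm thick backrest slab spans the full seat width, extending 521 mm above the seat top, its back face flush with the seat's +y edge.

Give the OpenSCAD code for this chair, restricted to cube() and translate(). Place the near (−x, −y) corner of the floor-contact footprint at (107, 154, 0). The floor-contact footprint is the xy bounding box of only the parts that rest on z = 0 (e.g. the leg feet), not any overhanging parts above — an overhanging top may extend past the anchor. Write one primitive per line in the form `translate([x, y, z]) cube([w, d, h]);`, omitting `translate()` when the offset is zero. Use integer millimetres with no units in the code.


// leg_h = 486 - 20 = 466
translate([107, 154, 466]) cube([465, 422, 20]);
translate([107, 154, 0]) cube([44, 44, 466]);
translate([528, 154, 0]) cube([44, 44, 466]);
translate([107, 532, 0]) cube([44, 44, 466]);
translate([528, 532, 0]) cube([44, 44, 466]);
translate([107, 550, 486]) cube([465, 26, 521]);


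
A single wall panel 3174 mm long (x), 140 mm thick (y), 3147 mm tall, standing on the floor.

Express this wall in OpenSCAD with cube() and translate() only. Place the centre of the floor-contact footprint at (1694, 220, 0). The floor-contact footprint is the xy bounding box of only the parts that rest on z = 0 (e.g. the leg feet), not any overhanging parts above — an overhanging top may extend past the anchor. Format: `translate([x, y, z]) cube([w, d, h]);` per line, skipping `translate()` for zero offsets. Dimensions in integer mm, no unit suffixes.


translate([107, 150, 0]) cube([3174, 140, 3147]);


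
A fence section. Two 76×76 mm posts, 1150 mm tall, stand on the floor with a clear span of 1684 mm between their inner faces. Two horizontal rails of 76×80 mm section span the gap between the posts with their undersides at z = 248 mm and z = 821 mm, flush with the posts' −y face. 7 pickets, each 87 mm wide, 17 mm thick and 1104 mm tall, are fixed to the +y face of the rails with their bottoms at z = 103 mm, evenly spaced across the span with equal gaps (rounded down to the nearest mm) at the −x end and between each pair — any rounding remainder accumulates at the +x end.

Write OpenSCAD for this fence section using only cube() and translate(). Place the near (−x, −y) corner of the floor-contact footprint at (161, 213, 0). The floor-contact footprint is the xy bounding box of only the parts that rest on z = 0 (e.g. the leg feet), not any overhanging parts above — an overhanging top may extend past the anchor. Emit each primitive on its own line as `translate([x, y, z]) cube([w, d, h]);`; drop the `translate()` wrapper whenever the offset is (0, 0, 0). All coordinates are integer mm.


translate([161, 213, 0]) cube([76, 76, 1150]);
translate([1921, 213, 0]) cube([76, 76, 1150]);
translate([237, 213, 248]) cube([1684, 76, 80]);
translate([237, 213, 821]) cube([1684, 76, 80]);
translate([371, 289, 103]) cube([87, 17, 1104]);
translate([592, 289, 103]) cube([87, 17, 1104]);
translate([813, 289, 103]) cube([87, 17, 1104]);
translate([1034, 289, 103]) cube([87, 17, 1104]);
translate([1255, 289, 103]) cube([87, 17, 1104]);
translate([1476, 289, 103]) cube([87, 17, 1104]);
translate([1697, 289, 103]) cube([87, 17, 1104]);


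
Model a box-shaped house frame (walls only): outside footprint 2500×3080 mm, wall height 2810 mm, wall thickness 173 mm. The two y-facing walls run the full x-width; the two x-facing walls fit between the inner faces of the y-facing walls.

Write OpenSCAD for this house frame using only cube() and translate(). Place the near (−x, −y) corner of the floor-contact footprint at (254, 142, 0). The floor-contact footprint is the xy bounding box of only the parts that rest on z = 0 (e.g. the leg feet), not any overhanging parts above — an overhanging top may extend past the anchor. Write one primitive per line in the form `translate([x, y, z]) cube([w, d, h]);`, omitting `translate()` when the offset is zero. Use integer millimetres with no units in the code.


translate([254, 142, 0]) cube([2500, 173, 2810]);
translate([254, 3049, 0]) cube([2500, 173, 2810]);
translate([254, 315, 0]) cube([173, 2734, 2810]);
translate([2581, 315, 0]) cube([173, 2734, 2810]);


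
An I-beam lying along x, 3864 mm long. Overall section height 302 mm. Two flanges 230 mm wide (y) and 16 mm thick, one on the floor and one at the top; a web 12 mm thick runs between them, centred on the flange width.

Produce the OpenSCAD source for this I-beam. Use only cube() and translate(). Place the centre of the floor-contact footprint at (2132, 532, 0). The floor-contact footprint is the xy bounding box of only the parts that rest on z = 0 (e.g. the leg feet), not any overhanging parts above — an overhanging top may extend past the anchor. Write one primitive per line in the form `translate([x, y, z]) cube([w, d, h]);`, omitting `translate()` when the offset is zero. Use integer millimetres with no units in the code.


translate([200, 417, 0]) cube([3864, 230, 16]);
translate([200, 526, 16]) cube([3864, 12, 270]);
translate([200, 417, 286]) cube([3864, 230, 16]);


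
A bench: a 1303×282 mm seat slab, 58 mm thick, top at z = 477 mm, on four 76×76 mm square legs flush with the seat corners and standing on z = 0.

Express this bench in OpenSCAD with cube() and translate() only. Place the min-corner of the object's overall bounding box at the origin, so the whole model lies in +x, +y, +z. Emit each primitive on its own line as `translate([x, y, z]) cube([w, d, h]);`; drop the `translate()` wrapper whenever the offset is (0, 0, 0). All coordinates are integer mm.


translate([0, 0, 419]) cube([1303, 282, 58]);
cube([76, 76, 419]);
translate([0, 206, 0]) cube([76, 76, 419]);
translate([1227, 0, 0]) cube([76, 76, 419]);
translate([1227, 206, 0]) cube([76, 76, 419]);


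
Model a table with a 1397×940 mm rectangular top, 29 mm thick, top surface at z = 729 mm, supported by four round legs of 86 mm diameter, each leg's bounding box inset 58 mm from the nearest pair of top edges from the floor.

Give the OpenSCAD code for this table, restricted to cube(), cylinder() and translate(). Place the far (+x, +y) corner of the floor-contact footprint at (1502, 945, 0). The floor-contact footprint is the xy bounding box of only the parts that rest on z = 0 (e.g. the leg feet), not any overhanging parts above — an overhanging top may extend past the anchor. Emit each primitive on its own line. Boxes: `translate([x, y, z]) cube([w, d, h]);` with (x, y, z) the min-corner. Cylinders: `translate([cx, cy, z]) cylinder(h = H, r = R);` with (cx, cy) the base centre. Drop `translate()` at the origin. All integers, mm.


// leg_h = 729 - 29 = 700
translate([163, 63, 700]) cube([1397, 940, 29]);
translate([264, 164, 0]) cylinder(h = 700, r = 43);
translate([1459, 164, 0]) cylinder(h = 700, r = 43);
translate([264, 902, 0]) cylinder(h = 700, r = 43);
translate([1459, 902, 0]) cylinder(h = 700, r = 43);
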